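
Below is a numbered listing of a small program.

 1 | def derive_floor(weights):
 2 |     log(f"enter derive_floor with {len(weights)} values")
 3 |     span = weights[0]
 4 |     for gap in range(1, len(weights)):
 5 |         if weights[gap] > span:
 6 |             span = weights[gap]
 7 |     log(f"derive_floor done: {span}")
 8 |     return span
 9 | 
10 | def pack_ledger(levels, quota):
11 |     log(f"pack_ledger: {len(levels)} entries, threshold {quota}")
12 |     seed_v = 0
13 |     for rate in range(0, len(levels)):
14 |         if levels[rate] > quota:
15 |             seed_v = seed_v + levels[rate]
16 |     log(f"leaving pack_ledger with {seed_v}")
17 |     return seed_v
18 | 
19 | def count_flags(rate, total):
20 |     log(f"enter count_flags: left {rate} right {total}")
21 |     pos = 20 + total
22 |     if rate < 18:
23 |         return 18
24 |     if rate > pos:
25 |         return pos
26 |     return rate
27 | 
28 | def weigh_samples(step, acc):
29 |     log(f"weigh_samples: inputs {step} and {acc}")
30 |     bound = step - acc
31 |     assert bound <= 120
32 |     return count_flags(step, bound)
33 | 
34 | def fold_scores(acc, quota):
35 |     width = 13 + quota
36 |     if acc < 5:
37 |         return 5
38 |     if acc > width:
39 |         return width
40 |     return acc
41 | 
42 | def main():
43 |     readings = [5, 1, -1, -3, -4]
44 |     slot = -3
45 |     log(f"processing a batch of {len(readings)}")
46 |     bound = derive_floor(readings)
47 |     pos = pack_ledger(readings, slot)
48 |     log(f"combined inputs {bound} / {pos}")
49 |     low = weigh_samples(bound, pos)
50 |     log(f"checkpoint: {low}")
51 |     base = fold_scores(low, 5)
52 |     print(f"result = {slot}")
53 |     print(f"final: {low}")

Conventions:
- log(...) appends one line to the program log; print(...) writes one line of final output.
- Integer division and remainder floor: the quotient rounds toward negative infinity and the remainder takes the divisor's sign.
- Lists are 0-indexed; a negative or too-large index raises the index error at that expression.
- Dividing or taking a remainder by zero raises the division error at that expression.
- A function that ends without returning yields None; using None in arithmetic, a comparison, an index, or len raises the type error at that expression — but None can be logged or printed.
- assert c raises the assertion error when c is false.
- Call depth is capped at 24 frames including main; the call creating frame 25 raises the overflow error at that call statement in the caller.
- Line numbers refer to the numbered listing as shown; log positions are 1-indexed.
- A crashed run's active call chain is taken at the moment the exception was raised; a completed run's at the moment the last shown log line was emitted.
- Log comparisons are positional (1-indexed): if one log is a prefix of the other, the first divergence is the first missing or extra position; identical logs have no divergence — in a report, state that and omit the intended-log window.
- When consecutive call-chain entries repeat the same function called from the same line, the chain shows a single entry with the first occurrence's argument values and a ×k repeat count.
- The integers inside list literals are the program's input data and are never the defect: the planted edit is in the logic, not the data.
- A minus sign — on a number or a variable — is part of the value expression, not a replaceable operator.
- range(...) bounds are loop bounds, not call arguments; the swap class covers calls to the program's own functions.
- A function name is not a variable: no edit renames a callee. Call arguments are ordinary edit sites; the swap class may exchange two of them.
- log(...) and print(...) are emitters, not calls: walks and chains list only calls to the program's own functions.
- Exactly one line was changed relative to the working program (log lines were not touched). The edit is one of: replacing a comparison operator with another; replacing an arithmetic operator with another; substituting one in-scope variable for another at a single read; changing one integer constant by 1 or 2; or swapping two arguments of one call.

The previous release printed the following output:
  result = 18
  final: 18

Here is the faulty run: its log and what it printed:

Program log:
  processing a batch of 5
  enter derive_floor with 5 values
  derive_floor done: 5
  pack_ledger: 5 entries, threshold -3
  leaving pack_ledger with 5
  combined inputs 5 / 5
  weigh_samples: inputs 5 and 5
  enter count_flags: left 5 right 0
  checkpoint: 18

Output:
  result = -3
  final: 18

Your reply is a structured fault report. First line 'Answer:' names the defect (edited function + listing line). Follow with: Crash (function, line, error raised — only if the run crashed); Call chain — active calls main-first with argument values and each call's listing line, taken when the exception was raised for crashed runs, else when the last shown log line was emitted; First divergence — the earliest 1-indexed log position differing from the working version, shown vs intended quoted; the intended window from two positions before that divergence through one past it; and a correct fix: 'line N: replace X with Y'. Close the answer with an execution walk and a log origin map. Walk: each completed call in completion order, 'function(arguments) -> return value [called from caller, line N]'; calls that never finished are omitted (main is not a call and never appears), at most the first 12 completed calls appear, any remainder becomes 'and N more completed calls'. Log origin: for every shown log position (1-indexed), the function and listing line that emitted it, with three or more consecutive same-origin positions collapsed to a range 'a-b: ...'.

Answer: the defect is in main at line 52.
The tell: The logs agree in full; only the final output differs.
Call chain: main.
First divergence: there is none — every log position agrees.
Execution walk:
  derive_floor([5, 1, -1, -3, -4]) -> 5  [called from main, line 46]
  pack_ledger([5, 1, -1, -3, -4], -3) -> 5  [called from main, line 47]
  count_flags(5, 0) -> 18  [called from weigh_samples, line 32]
  weigh_samples(5, 5) -> 18  [called from main, line 49]
  fold_scores(18, 5) -> 18  [called from main, line 51]
Log origin:
  1: emitted by main (line 45)
  2: emitted by derive_floor (line 2)
  3: emitted by derive_floor (line 7)
  4: emitted by pack_ledger (line 11)
  5: emitted by pack_ledger (line 16)
  6: emitted by main (line 48)
  7: emitted by weigh_samples (line 29)
  8: emitted by count_flags (line 20)
  9: emitted by main (line 50)
A correct fix: line 52: replace `slot` with `base`.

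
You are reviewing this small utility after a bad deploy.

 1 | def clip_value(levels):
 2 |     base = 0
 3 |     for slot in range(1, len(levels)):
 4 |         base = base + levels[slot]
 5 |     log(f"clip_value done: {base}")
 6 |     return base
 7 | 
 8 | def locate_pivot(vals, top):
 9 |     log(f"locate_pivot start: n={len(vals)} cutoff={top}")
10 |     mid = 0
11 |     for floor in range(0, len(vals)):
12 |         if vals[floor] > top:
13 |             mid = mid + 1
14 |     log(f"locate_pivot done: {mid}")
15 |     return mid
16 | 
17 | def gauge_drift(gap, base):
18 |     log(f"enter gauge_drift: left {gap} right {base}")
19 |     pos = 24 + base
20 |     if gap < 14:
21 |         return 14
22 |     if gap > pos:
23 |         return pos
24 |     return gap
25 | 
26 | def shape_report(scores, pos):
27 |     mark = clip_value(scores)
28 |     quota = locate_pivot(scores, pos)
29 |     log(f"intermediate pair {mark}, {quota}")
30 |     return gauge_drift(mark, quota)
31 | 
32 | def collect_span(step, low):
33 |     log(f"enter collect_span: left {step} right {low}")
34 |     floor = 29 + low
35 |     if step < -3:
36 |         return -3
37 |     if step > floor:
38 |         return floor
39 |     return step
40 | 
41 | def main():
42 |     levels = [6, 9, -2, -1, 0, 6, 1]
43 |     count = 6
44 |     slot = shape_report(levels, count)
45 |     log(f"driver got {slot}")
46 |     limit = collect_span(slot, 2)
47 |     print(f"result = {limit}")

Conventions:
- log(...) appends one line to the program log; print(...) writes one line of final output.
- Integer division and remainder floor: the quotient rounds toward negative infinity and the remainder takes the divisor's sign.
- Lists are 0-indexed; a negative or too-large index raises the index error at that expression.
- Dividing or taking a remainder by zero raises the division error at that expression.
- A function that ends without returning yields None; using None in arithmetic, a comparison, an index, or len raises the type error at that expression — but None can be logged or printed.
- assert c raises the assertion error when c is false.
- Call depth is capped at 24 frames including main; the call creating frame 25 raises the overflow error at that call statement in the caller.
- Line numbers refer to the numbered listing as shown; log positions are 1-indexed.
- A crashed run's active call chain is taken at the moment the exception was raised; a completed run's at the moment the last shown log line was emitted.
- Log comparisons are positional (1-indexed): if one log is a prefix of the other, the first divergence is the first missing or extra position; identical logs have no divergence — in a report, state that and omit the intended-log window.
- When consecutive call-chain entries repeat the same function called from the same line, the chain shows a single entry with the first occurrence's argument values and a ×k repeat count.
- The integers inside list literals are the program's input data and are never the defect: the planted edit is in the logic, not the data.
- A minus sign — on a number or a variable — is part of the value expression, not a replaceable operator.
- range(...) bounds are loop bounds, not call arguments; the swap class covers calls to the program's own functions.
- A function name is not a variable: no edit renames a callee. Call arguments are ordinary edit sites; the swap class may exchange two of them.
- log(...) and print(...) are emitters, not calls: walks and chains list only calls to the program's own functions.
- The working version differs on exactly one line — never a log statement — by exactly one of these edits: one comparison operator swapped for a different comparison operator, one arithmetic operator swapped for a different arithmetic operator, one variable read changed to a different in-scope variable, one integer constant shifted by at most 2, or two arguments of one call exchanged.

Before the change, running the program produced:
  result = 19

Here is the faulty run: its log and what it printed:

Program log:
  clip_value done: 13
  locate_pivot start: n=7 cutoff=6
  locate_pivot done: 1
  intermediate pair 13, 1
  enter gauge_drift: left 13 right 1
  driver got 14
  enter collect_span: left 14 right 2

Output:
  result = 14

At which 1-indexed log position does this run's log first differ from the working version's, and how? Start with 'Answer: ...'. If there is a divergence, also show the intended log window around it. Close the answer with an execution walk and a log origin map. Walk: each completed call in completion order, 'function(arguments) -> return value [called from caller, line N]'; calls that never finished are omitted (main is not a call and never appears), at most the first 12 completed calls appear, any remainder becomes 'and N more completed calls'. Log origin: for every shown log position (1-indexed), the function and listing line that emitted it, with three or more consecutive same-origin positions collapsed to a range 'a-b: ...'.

Answer: position 1; shown 'clip_value done: 13' vs intended 'clip_value done: 19'.
Intended log window:
  1: clip_value done: 19
  2: locate_pivot start: n=7 cutoff=6
Execution walk:
  clip_value([6, 9, -2, -1, 0, 6, 1]) -> 13  [called from shape_report, line 27]
  locate_pivot([6, 9, -2, -1, 0, 6, 1], 6) -> 1  [called from shape_report, line 28]
  gauge_drift(13, 1) -> 14  [called from shape_report, line 30]
  shape_report([6, 9, -2, -1, 0, 6, 1], 6) -> 14  [called from main, line 44]
  collect_span(14, 2) -> 14  [called from main, line 46]
Log origin:
  1: emitted by clip_value (line 5)
  2: emitted by locate_pivot (line 9)
  3: emitted by locate_pivot (line 14)
  4: emitted by shape_report (line 29)
  5: emitted by gauge_drift (line 18)
  6: emitted by main (line 45)
  7: emitted by collect_span (line 33)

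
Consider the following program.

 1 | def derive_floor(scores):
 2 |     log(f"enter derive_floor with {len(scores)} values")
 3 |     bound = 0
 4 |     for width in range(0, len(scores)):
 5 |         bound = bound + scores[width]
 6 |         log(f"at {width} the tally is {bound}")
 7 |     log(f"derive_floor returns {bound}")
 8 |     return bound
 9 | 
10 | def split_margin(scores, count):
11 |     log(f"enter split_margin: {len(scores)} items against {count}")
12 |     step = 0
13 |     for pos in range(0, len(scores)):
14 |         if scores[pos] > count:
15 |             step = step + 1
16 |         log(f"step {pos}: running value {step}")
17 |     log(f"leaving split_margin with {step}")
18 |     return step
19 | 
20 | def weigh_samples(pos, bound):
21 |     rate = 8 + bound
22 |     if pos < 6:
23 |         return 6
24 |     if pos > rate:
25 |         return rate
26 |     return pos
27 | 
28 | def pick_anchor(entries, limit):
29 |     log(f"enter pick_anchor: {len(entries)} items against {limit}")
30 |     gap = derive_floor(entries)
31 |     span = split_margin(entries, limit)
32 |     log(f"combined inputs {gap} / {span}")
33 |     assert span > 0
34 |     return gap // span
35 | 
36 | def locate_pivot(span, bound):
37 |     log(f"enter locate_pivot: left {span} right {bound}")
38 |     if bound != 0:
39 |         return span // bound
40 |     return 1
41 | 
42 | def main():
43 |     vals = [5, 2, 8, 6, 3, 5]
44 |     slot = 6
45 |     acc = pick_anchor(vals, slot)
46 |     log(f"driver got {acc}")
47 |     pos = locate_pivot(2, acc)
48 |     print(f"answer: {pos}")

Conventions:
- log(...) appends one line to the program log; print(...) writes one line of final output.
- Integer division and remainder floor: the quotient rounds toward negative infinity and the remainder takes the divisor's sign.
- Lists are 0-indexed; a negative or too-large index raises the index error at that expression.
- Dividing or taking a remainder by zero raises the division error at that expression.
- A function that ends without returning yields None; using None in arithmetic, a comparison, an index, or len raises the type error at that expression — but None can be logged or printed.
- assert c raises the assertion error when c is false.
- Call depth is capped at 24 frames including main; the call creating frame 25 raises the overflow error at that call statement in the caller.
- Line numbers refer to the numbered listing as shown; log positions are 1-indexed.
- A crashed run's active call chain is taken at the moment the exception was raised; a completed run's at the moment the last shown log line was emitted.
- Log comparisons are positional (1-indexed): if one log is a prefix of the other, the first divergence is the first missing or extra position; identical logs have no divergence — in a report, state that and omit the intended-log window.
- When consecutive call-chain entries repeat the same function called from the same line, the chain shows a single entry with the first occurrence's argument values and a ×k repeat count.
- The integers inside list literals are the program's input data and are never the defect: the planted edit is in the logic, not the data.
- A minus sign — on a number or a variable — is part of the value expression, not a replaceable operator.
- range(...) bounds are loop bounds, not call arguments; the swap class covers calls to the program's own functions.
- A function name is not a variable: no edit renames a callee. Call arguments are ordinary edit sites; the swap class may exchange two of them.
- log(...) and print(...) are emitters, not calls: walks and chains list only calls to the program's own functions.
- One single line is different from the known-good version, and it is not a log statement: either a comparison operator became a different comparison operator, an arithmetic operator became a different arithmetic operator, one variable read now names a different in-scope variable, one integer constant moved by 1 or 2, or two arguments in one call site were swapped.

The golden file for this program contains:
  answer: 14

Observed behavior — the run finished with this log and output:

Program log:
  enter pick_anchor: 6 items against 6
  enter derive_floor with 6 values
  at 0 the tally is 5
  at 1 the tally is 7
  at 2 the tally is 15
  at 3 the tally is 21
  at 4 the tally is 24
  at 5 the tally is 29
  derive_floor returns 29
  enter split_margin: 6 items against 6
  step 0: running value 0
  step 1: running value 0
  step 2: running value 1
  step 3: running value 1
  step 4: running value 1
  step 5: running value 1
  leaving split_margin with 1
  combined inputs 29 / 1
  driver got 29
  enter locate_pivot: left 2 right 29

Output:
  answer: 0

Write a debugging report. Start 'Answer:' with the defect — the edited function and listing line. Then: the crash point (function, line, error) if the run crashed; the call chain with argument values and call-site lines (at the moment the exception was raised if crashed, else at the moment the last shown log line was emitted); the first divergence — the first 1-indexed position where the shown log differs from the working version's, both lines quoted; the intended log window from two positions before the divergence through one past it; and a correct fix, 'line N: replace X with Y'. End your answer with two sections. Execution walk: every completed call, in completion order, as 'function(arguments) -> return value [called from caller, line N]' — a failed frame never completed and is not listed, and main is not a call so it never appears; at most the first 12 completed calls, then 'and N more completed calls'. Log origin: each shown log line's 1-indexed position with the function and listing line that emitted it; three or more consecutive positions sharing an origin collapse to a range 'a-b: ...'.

Answer: the defect is in main at line 47.
The tell: The earliest visible damage is log position 20 — 'enter locate_pivot: left 2 right 29' rather than the intended 'enter locate_pivot: left 29 right 2'.
Call chain: main -> locate_pivot(2, 29) (called at line 47).
First divergence: position 20; shown 'enter locate_pivot: left 2 right 29' vs intended 'enter locate_pivot: left 29 right 2'.
Intended log window:
  18: combined inputs 29 / 1
  19: driver got 29
  20: enter locate_pivot: left 29 right 2
Execution walk:
  derive_floor([5, 2, 8, 6, 3, 5]) -> 29  [called from pick_anchor, line 30]
  split_margin([5, 2, 8, 6, 3, 5], 6) -> 1  [called from pick_anchor, line 31]
  pick_anchor([5, 2, 8, 6, 3, 5], 6) -> 29  [called from main, line 45]
  locate_pivot(2, 29) -> 0  [called from main, line 47]
Log origin:
  1: from pick_anchor, line 29
  2: from derive_floor, line 2
  3-8: from derive_floor, line 6
  9: from derive_floor, line 7
  10: from split_margin, line 11
  11-16: from split_margin, line 16
  17: from split_margin, line 17
  18: from pick_anchor, line 32
  19: from main, line 46
  20: from locate_pivot, line 37
A correct fix: line 47: replace `locate_pivot(2, acc)` with `locate_pivot(acc, 2)`.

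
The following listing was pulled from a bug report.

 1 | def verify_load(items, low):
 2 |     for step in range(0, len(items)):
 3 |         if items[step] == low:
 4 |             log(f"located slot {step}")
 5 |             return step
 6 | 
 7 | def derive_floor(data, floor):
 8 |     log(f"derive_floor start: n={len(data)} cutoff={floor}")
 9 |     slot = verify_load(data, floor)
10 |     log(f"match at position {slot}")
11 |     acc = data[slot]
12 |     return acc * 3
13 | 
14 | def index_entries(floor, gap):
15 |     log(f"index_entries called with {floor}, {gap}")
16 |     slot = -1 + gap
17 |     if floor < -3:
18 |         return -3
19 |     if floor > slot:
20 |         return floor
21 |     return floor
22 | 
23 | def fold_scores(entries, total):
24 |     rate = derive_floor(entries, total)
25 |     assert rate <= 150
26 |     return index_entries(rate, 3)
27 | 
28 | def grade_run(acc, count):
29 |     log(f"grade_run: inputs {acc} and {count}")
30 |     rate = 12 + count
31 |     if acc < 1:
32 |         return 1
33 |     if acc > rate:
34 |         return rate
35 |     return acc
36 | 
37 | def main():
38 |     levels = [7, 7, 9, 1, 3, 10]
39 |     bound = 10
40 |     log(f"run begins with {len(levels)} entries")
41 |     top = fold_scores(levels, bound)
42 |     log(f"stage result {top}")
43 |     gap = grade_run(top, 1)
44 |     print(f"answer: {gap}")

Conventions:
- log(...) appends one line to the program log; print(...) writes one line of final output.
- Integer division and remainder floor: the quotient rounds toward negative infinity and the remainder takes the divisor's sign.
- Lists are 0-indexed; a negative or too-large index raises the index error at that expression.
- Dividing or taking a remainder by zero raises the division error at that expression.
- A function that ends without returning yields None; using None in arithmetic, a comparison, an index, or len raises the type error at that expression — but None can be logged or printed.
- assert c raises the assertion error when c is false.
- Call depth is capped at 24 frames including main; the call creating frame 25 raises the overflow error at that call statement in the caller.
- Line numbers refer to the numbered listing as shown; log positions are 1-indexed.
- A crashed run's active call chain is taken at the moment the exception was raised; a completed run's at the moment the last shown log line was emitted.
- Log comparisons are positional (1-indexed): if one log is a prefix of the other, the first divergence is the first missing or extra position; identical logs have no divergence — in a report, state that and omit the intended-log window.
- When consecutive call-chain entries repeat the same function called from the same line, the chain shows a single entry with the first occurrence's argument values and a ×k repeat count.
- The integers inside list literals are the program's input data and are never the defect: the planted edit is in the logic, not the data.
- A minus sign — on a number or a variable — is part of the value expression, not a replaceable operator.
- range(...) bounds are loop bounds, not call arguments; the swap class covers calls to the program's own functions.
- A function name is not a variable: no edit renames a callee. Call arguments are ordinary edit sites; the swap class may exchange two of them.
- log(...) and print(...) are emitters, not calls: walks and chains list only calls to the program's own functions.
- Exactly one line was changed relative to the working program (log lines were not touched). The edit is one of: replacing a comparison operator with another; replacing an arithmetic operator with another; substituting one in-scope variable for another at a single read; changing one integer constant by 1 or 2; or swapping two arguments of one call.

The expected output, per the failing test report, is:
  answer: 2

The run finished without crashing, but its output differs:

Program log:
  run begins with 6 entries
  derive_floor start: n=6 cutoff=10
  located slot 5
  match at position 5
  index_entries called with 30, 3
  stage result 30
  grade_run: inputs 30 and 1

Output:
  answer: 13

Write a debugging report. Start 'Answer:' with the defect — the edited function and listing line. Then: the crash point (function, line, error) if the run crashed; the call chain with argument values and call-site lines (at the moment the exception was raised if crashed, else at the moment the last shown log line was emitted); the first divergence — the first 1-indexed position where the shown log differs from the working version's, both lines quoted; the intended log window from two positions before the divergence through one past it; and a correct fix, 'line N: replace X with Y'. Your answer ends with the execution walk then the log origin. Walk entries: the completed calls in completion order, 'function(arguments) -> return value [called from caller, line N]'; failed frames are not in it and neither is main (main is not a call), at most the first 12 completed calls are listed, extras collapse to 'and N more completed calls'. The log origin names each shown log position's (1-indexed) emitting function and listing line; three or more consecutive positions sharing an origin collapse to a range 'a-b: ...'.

Answer: the defect is in index_entries at line 20.
Core observation: At log position 6 the runs split — shown 'stage result 30', but the working version logs 'stage result 2'.
Call chain: main -> grade_run(30, 1) (called at line 43).
First divergence: at position 6 the run shows 'stage result 30' where the working version logs 'stage result 2'.
Intended log window:
  4: match at position 5
  5: index_entries called with 30, 3
  6: stage result 2
  7: grade_run: inputs 2 and 1
Execution walk:
  verify_load([7, 7, 9, 1, 3, 10], 10) -> 5  [called from derive_floor, line 9]
  derive_floor([7, 7, 9, 1, 3, 10], 10) -> 30  [called from fold_scores, line 24]
  index_entries(30, 3) -> 30  [called from fold_scores, line 26]
  fold_scores([7, 7, 9, 1, 3, 10], 10) -> 30  [called from main, line 41]
  grade_run(30, 1) -> 13  [called from main, line 43]
Log line origins:
  1: emitted by main (line 40)
  2: emitted by derive_floor (line 8)
  3: emitted by verify_load (line 4)
  4: emitted by derive_floor (line 10)
  5: emitted by index_entries (line 15)
  6: emitted by main (line 42)
  7: emitted by grade_run (line 29)
A correct fix: line 20: replace `floor` with `slot`.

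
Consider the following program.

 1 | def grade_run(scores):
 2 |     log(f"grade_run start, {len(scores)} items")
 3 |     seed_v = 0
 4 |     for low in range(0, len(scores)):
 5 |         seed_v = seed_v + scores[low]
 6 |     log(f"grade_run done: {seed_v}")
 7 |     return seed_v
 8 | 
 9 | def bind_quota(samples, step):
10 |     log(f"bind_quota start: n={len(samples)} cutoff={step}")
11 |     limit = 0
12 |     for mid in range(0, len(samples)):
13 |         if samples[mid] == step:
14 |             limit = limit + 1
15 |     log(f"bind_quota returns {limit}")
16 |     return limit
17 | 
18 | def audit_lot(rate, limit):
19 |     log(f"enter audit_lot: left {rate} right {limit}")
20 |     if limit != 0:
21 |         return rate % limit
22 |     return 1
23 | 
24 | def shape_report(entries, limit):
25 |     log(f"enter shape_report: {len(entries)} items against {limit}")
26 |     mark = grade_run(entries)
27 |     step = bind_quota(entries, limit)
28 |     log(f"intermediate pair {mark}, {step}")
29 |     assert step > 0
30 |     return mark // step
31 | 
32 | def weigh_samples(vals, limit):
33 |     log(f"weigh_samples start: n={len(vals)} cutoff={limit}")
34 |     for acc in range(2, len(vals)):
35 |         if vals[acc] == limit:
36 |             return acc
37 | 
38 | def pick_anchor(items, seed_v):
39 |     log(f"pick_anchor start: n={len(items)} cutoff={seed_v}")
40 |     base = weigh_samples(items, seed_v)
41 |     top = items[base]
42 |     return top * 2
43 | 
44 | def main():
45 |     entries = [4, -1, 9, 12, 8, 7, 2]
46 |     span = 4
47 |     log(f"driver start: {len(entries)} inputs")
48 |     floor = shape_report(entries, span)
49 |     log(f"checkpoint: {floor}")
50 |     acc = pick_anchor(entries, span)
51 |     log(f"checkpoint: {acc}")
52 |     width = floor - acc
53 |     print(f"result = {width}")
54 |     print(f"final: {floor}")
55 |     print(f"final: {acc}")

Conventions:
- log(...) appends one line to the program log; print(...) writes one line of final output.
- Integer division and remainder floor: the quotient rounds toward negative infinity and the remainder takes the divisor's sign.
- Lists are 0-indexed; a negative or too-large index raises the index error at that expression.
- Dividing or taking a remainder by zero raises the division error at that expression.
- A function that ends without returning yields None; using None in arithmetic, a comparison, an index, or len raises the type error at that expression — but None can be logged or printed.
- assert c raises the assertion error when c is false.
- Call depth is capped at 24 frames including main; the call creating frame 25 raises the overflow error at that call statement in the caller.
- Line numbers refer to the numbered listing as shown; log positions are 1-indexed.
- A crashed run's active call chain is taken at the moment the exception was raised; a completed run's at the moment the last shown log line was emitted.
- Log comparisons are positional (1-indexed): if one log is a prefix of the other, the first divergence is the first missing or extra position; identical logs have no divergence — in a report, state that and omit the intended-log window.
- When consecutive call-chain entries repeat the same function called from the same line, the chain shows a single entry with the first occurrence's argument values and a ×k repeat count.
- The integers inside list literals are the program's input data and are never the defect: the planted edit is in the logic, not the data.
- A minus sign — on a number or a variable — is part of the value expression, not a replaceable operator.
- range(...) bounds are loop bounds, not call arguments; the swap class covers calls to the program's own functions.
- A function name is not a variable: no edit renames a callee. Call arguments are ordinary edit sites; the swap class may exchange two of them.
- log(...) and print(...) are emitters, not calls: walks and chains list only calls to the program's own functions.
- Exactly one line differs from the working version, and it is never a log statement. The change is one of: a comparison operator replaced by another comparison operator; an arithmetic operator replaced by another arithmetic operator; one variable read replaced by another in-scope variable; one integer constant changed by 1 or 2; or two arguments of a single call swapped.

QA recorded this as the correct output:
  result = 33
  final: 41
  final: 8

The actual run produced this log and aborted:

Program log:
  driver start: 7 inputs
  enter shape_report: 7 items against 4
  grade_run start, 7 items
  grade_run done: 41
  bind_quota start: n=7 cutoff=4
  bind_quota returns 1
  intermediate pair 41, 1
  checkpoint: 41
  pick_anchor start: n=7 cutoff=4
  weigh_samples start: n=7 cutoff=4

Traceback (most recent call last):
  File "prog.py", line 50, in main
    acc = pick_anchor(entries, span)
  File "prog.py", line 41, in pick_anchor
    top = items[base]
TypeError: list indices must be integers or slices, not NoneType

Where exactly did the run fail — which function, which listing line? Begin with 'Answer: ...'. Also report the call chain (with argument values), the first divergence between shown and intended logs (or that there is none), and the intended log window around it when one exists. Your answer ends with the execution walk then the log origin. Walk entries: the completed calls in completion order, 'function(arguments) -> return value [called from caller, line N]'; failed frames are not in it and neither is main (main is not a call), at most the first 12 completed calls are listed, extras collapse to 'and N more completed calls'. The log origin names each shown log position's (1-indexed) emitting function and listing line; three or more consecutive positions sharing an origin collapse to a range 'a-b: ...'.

Answer: the error was raised in pick_anchor, line 41.
Key fact: A complete run would log 'checkpoint: 8' next, but this one stopped at 10 lines.
Call chain: main -> pick_anchor([4, -1, 9, 12, 8, 7, 2], 4) (called at line 50).
First divergence: position 11 — after 10 matching lines the faulty run goes silent; intended next line 'checkpoint: 8'.
Intended log window:
  9: pick_anchor start: n=7 cutoff=4
  10: weigh_samples start: n=7 cutoff=4
  11: checkpoint: 8
Execution walk:
  grade_run([4, -1, 9, 12, 8, 7, 2]) -> 41  [called from shape_report, line 26]
  bind_quota([4, -1, 9, 12, 8, 7, 2], 4) -> 1  [called from shape_report, line 27]
  shape_report([4, -1, 9, 12, 8, 7, 2], 4) -> 41  [called from main, line 48]
  weigh_samples([4, -1, 9, 12, 8, 7, 2], 4) -> None  [called from pick_anchor, line 40]
Log origin:
  1 — main, line 47
  2 — shape_report, line 25
  3 — grade_run, line 2
  4 — grade_run, line 6
  5 — bind_quota, line 10
  6 — bind_quota, line 15
  7 — shape_report, line 28
  8 — main, line 49
  9 — pick_anchor, line 39
  10 — weigh_samples, line 33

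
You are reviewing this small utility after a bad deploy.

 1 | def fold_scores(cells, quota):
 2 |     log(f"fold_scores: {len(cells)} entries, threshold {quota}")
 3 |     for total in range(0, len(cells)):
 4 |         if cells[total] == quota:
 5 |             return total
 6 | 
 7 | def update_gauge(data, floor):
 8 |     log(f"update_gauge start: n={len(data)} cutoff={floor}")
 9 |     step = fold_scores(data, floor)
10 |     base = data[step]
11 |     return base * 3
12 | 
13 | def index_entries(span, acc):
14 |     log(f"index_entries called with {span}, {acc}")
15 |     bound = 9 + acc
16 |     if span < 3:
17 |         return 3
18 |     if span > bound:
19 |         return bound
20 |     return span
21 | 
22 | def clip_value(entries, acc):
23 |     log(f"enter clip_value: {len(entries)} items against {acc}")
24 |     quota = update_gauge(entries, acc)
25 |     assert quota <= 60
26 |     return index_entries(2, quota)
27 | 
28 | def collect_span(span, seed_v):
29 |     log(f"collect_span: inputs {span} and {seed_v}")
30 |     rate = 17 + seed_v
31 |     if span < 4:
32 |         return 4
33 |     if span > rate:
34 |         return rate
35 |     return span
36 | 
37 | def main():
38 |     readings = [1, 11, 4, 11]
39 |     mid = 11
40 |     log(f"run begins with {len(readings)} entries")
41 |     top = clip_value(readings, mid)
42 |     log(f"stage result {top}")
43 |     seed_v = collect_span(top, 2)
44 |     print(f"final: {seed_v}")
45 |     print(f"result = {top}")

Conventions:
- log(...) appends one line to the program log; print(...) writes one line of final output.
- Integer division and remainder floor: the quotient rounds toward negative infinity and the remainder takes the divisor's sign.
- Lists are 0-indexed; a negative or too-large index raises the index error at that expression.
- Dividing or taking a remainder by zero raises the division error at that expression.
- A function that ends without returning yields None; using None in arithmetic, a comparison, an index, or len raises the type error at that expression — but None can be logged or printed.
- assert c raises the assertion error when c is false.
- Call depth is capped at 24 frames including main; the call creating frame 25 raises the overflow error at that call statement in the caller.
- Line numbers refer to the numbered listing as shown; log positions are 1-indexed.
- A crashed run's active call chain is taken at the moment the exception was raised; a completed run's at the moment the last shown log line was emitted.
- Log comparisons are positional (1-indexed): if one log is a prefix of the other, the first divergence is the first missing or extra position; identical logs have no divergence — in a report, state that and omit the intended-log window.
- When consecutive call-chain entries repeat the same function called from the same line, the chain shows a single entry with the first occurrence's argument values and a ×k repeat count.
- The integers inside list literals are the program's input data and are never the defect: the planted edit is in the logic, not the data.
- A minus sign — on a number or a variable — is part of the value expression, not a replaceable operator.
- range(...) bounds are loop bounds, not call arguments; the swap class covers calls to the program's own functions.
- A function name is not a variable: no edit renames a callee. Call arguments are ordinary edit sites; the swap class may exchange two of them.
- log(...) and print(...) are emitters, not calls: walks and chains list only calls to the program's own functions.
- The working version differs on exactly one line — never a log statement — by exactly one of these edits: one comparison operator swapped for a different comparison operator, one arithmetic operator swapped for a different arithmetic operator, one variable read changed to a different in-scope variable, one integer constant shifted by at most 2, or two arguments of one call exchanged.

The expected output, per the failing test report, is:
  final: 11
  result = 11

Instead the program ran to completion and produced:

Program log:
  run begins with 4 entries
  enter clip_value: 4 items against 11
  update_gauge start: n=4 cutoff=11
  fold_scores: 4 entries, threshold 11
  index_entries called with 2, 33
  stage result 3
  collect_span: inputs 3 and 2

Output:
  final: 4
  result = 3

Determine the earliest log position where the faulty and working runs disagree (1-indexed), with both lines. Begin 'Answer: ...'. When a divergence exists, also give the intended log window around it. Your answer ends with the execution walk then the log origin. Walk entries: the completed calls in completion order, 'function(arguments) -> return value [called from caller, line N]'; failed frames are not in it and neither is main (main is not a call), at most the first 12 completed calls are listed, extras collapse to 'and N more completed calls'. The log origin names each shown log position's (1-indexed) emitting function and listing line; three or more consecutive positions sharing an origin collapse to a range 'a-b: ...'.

Answer: position 5 — shown 'index_entries called with 2, 33', intended 'index_entries called with 33, 2'.
Intended log window:
  3: update_gauge start: n=4 cutoff=11
  4: fold_scores: 4 entries, threshold 11
  5: index_entries called with 33, 2
  6: stage result 11
Execution walk:
  fold_scores([1, 11, 4, 11], 11) -> 1  [called from update_gauge, line 9]
  update_gauge([1, 11, 4, 11], 11) -> 33  [called from clip_value, line 24]
  index_entries(2, 33) -> 3  [called from clip_value, line 26]
  clip_value([1, 11, 4, 11], 11) -> 3  [called from main, line 41]
  collect_span(3, 2) -> 4  [called from main, line 43]
Log origin:
  1: emitted by main (line 40)
  2: emitted by clip_value (line 23)
  3: emitted by update_gauge (line 8)
  4: emitted by fold_scores (line 2)
  5: emitted by index_entries (line 14)
  6: emitted by main (line 42)
  7: emitted by collect_span (line 29)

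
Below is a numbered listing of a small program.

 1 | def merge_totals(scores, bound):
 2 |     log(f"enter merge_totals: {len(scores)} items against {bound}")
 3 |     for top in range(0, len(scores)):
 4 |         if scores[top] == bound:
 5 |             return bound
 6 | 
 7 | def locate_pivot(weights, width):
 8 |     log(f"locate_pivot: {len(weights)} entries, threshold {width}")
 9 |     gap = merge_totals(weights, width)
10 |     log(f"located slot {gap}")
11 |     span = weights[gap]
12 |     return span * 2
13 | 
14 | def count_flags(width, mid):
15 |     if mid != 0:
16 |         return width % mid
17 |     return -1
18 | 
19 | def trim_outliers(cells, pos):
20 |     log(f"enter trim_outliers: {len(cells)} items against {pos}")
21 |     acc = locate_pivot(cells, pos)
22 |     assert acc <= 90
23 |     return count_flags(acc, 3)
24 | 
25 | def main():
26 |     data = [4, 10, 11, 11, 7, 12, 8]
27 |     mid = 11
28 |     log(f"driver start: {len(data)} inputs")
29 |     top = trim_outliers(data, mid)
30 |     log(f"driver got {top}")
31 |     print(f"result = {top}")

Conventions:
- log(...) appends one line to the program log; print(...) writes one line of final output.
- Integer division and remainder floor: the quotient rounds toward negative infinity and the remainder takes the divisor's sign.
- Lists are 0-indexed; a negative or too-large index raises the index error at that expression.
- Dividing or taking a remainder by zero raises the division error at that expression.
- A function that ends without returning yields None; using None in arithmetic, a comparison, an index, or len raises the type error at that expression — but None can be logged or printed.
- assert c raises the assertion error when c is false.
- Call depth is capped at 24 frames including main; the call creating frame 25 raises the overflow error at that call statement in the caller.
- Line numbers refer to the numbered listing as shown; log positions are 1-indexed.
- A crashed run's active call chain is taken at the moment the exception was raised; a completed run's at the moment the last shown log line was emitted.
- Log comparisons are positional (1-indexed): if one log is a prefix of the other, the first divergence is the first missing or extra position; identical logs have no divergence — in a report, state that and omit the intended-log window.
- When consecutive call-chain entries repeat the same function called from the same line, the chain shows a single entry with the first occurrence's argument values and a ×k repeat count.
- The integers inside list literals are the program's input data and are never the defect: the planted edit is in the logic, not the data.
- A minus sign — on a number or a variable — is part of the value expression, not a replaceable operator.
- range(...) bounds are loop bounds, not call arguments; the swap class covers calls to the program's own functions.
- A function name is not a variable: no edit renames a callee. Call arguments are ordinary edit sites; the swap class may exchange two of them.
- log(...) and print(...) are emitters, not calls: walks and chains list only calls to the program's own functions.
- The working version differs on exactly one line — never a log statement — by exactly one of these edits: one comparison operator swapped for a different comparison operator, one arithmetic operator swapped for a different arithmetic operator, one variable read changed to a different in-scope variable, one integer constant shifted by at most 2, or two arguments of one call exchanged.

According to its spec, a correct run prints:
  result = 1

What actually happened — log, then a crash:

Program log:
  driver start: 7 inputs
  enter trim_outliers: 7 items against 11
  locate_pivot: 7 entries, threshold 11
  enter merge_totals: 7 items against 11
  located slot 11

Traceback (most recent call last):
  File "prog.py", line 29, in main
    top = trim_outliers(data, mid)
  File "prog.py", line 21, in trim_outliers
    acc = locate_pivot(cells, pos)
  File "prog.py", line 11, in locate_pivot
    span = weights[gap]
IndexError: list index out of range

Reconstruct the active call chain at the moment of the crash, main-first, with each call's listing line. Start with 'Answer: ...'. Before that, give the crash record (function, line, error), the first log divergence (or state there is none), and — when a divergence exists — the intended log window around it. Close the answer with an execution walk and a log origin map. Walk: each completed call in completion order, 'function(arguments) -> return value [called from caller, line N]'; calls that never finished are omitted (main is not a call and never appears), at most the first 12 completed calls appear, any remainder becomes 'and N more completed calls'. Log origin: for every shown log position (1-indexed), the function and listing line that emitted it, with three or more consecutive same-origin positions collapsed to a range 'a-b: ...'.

Answer: main -> trim_outliers (called at line 29) -> locate_pivot (called at line 21).
The tell: The log first diverges at position 5: the faulty run prints 'located slot 11' where the working version prints 'located slot 2'.
Crash: locate_pivot, line 11, IndexError.
First divergence: position 5 — shown 'located slot 11', intended 'located slot 2'.
Intended log window:
  3: locate_pivot: 7 entries, threshold 11
  4: enter merge_totals: 7 items against 11
  5: located slot 2
  6: driver got 1
Execution walk:
  merge_totals([4, 10, 11, 11, 7, 12, 8], 11) -> 11  [called from locate_pivot, line 9]
Log origins:
  1 — main, line 28
  2 — trim_outliers, line 20
  3 — locate_pivot, line 8
  4 — merge_totals, line 2
  5 — locate_pivot, line 10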